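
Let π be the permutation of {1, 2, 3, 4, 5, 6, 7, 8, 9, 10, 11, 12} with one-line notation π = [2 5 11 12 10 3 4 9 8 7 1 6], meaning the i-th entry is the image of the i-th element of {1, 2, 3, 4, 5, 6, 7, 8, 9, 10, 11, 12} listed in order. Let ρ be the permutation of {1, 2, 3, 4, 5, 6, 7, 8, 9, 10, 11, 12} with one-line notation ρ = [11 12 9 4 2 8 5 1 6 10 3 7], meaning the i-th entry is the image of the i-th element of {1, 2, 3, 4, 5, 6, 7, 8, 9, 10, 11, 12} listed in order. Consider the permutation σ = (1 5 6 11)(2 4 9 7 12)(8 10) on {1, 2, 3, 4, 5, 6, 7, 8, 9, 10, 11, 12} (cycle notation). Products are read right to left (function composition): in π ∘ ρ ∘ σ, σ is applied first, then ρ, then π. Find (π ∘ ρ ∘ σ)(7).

4

Chase 7: σ(7) = 12; ρ(12) = 7; π(7) = 4. Hence (π ∘ ρ ∘ σ)(7) = 4.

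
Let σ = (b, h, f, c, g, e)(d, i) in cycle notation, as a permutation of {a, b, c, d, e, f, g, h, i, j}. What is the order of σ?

The cycle type of σ is (6, 2, 1, 1).
The order of σ is the least common multiple of its cycle lengths: lcm(6, 2) = 6.

6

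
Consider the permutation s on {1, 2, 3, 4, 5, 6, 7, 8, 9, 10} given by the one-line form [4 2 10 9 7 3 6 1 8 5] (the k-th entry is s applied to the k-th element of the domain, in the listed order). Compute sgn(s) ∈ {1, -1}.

In disjoint-cycle form the cycle lengths are 5, 4, 1.
A cycle of length ℓ contributes ℓ−1 transpositions, so s is a product of 4 + 3 = 7 transpositions — odd.

-1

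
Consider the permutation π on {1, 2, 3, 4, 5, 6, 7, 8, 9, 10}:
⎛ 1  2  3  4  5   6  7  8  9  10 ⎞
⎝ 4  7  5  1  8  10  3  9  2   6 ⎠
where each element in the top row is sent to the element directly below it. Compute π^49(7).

3

Tracing 7 → 3 → … returns to 7 after 6 steps, so 7 lies in a 6-cycle (2, 7, 3, 5, 8, 9).
Since the cycle has length 6, π^49 acts on it the same as π^1 (49 mod 6 = 1).
Stepping 1 place around the cycle: 7 → 3.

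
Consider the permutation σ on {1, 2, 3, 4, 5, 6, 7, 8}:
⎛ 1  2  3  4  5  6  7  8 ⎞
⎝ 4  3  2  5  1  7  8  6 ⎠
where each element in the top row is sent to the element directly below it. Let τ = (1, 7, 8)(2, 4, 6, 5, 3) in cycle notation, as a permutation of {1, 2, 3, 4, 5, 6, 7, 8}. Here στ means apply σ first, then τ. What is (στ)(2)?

σ(2) = 3, then τ(3) = 2; composing gives (στ)(2) = 2.

2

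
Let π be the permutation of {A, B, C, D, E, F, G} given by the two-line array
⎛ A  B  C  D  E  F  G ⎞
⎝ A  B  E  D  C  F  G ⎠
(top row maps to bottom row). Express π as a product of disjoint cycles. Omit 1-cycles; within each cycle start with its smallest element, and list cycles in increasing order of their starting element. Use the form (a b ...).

Iterating π from C gives C → E → C; that is the 2-cycle (C E).
Continuing from each remaining unvisited element yields (C E).

(C E)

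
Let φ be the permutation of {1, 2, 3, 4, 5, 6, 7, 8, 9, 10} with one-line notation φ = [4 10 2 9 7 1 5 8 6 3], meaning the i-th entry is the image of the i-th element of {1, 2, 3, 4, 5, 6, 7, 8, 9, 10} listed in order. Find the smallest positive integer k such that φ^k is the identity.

12

Writing φ as disjoint cycles, the cycle lengths are 4, 3, 2, 1.
The order is lcm(4, 3, 2) = 12.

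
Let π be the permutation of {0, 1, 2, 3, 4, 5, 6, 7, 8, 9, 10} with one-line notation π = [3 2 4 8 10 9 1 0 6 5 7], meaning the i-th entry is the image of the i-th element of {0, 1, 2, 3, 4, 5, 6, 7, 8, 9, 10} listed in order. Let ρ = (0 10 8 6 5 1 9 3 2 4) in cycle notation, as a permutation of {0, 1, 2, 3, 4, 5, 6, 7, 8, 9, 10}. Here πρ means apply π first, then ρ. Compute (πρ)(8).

5

π(8) = 6, then ρ(6) = 5; composing gives (πρ)(8) = 5.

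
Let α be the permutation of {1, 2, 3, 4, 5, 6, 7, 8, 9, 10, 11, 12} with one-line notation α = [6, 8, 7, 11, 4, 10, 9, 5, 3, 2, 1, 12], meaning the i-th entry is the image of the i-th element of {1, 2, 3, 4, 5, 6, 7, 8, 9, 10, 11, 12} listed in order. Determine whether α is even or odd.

In disjoint-cycle form the cycle lengths are 8, 3, 1.
A cycle of length ℓ contributes ℓ−1 transpositions, so α is a product of 7 + 2 = 9 transpositions — odd.

odd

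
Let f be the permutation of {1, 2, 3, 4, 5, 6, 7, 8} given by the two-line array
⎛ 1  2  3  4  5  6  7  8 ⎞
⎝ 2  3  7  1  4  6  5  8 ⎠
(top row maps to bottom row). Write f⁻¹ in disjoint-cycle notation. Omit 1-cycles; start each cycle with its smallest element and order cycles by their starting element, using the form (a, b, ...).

(1, 4, 5, 7, 3, 2)

First write f in disjoint cycles: (1, 2, 3, 7, 5, 4).
Reversing each cycle (and rotating so the smallest element leads) gives f⁻¹ = (1, 4, 5, 7, 3, 2).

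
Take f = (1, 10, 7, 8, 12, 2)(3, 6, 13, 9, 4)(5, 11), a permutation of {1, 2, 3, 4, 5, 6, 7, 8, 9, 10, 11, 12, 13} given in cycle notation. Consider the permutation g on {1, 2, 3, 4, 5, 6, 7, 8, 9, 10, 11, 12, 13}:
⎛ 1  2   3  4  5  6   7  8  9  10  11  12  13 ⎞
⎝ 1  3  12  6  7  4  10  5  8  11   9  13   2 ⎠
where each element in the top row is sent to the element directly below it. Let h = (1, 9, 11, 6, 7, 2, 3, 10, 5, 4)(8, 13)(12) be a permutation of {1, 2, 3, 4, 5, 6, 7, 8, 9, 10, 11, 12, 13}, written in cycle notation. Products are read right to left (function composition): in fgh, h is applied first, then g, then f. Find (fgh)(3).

Apply the permutations in order: h(3) = 10, then g(10) = 11, then f(11) = 5. So (fgh)(3) = 5.

5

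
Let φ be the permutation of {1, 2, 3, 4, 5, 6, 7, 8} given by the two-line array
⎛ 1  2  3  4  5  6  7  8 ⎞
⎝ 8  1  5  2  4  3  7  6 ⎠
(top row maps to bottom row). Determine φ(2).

The entry below 2 in the array is 1, so φ(2) = 1.

1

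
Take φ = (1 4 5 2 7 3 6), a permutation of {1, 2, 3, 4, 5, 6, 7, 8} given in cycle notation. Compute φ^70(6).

6

6 lies in the 7-cycle (1 4 5 2 7 3 6).
Since the cycle has length 7, φ^70 acts on it the same as φ^0 (70 mod 7 = 0).
So φ^70(6) = 6.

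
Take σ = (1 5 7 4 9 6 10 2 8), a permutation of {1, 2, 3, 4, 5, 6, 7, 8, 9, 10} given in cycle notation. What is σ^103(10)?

5

10 lies in the 9-cycle (1 5 7 4 9 6 10 2 8).
Powers repeat with period 9 on this cycle, and 103 mod 9 = 4, so σ^103(10) = σ^4(10).
Advancing 4 steps from 10: 10 → 2 → 8 → 1 → 5.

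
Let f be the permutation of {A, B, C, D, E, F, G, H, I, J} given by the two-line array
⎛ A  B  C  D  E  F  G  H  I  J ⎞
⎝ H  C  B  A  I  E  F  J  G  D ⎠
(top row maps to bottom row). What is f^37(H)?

J

Tracing H → J → … returns to H after 4 steps, so H lies in a 4-cycle (A, H, J, D).
On a 4-cycle, f^4 is the identity, so f^37 = f^1 there (37 ≡ 1 mod 4).
Advancing 1 step from H: H → J.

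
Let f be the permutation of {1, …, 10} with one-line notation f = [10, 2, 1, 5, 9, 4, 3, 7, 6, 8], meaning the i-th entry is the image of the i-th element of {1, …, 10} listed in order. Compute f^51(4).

Tracing 4 → 5 → … returns to 4 after 4 steps, so 4 lies in a 4-cycle (4, 5, 9, 6).
Powers repeat with period 4 on this cycle, and 51 mod 4 = 3, so f^51(4) = f^3(4).
Stepping 3 places around the cycle: 4 → 5 → 9 → 6.

6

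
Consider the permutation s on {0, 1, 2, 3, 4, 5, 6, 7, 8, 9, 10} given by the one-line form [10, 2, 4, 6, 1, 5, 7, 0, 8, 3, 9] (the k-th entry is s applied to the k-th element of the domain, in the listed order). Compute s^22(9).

Tracing 9 → 3 → … returns to 9 after 6 steps, so 9 lies in a 6-cycle (0 10 9 3 6 7).
Since the cycle has length 6, s^22 acts on it the same as s^4 (22 mod 6 = 4).
Advancing 4 steps from 9: 9 → 3 → 6 → 7 → 0.

0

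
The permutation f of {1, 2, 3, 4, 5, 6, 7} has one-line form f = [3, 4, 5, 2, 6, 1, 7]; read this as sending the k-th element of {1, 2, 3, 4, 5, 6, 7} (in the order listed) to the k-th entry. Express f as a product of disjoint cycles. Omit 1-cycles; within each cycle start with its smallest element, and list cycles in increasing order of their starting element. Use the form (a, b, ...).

Start at 1 and follow images: 1 → 3 → 5 → 6 → 1, giving the cycle (1, 3, 5, 6).
Continuing from each remaining unvisited element yields (1, 3, 5, 6)(2, 4).

(1, 3, 5, 6)(2, 4)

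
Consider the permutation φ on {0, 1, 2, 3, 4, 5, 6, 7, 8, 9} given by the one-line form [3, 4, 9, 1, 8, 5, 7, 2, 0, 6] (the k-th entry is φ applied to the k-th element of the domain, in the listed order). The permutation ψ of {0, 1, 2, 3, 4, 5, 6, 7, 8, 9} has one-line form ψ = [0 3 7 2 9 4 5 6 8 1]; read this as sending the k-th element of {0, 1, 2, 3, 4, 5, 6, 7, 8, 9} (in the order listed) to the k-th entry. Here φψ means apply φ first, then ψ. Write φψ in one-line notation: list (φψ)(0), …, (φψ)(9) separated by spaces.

For each element, apply φ then ψ: 0 → 3 → 2; 1 → 4 → 9; 2 → 9 → 1; 3 → 1 → 3; 4 → 8 → 8; 5 → 5 → 4; 6 → 7 → 6; 7 → 2 → 7; 8 → 0 → 0; 9 → 6 → 5.
Collecting the images, φψ = [2 9 1 3 8 4 6 7 0 5].

2 9 1 3 8 4 6 7 0 5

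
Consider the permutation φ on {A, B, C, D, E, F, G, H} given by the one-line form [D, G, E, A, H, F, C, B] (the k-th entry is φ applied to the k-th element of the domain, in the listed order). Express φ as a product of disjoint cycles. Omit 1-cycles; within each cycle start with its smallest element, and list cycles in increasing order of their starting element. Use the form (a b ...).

Iterating φ from A gives A → D → A; that is the 2-cycle (A D).
Repeating from the next unused element and collecting all non-trivial cycles gives (A D)(B G C E H).

(A D)(B G C E H)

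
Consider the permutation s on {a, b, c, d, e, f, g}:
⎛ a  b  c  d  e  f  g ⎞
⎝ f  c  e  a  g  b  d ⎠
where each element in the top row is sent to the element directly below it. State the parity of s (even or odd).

In disjoint-cycle form the cycle lengths are 7.
A cycle of length ℓ contributes ℓ−1 transpositions, so s is a product of 6 transpositions — even.

even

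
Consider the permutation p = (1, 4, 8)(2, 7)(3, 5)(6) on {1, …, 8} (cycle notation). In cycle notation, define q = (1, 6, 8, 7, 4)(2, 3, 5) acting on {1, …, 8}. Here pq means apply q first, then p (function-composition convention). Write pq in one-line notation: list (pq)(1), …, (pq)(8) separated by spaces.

(pq)(x) = p(q(x)). Computing each image: p(q(1)) = p(6) = 6, p(q(2)) = p(3) = 5, p(q(3)) = p(5) = 3, p(q(4)) = p(1) = 4, p(q(5)) = p(2) = 7, p(q(6)) = p(8) = 1, p(q(7)) = p(4) = 8, p(q(8)) = p(7) = 2.
Hence pq = [6 5 3 4 7 1 8 2].

6 5 3 4 7 1 8 2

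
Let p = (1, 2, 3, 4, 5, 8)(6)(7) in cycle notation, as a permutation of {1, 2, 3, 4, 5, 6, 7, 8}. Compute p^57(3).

3 lies in the 6-cycle (1, 2, 3, 4, 5, 8).
Since the cycle has length 6, p^57 acts on it the same as p^3 (57 mod 6 = 3).
Stepping 3 places around the cycle: 3 → 4 → 5 → 8.

8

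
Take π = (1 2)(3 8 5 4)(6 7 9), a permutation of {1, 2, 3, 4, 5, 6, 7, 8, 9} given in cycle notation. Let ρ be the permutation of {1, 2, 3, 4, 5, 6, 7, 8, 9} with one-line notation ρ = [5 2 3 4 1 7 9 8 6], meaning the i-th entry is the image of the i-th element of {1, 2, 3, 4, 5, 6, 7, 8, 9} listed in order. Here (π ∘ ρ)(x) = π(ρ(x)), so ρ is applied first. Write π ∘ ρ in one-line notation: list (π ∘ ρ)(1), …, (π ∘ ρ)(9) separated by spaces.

(π ∘ ρ)(x) = π(ρ(x)). Computing each image: π(ρ(1)) = π(5) = 4, π(ρ(2)) = π(2) = 1, π(ρ(3)) = π(3) = 8, π(ρ(4)) = π(4) = 3, π(ρ(5)) = π(1) = 2, π(ρ(6)) = π(7) = 9, π(ρ(7)) = π(9) = 6, π(ρ(8)) = π(8) = 5, π(ρ(9)) = π(6) = 7.
Hence π ∘ ρ = [4 1 8 3 2 9 6 5 7].

4 1 8 3 2 9 6 5 7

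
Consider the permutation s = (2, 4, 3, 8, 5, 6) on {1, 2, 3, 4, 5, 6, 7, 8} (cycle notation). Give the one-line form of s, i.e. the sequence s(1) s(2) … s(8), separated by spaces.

Image by image: 1↦1, 2↦4, 3↦8, 4↦3, 5↦6, 6↦2, 7↦7, 8↦5.
So the one-line form is 1 4 8 3 6 2 7 5.

1 4 8 3 6 2 7 5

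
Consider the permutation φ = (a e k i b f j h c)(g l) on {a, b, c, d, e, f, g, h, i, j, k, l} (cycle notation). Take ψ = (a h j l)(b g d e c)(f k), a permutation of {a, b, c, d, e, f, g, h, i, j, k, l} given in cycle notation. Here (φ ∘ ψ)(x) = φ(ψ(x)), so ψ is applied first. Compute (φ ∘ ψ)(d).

k

ψ(d) = e, then φ(e) = k; composing gives (φ ∘ ψ)(d) = k.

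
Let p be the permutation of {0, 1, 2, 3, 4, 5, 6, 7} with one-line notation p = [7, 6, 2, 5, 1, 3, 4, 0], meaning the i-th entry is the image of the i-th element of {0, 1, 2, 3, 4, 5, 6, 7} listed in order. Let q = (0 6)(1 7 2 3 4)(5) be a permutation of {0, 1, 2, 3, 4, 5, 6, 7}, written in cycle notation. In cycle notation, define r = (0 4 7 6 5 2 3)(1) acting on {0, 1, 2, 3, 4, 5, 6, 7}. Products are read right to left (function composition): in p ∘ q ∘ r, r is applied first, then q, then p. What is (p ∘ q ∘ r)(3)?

4

(p ∘ q ∘ r)(3) = p(q(r(3))). r(3) = 0, then q(0) = 6, then p(6) = 4, so the result is 4.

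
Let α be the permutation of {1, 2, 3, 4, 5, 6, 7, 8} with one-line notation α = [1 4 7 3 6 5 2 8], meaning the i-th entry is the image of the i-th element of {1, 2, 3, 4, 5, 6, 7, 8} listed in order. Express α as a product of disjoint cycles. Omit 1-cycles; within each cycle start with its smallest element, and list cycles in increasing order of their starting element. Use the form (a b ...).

From 2: 2 → 4 → 3 → 7 → 2, closing the cycle (2 4 3 7).
Repeating from the next unused element and collecting all non-trivial cycles gives (2 4 3 7)(5 6).

(2 4 3 7)(5 6)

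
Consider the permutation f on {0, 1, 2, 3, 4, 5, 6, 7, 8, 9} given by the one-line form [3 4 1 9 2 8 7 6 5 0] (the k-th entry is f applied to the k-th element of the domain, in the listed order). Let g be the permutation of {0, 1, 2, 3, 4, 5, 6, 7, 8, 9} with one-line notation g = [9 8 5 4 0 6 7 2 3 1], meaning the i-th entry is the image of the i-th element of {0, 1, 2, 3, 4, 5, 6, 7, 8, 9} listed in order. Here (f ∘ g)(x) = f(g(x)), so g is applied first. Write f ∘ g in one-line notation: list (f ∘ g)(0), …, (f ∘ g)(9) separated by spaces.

Chase each element through g then f: 0 → 9 → 0; 1 → 8 → 5; 2 → 5 → 8; 3 → 4 → 2; 4 → 0 → 3; 5 → 6 → 7; 6 → 7 → 6; 7 → 2 → 1; 8 → 3 → 9; 9 → 1 → 4.
Collecting the images, f ∘ g = [0 5 8 2 3 7 6 1 9 4].

0 5 8 2 3 7 6 1 9 4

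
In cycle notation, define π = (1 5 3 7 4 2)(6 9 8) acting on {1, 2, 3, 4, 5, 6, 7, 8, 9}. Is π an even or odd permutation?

The cycle lengths are 6, 3.
A cycle of length ℓ contributes ℓ−1 transpositions, so π is a product of 5 + 2 = 7 transpositions — odd.

odd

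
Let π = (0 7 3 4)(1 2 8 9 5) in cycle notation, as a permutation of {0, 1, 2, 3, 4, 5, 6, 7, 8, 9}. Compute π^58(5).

5 lies in the 5-cycle (1 2 8 9 5).
Powers repeat with period 5 on this cycle, and 58 mod 5 = 3, so π^58(5) = π^3(5).
Stepping 3 places around the cycle: 5 → 1 → 2 → 8.

8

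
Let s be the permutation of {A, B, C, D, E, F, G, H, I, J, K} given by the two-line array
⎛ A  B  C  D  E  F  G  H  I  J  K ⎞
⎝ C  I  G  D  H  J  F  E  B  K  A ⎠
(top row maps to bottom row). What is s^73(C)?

G

Tracing C → G → … returns to C after 6 steps, so C lies in a 6-cycle (A, C, G, F, J, K).
On a 6-cycle, s^6 is the identity, so s^73 = s^1 there (73 ≡ 1 mod 6).
Stepping 1 place around the cycle: C → G.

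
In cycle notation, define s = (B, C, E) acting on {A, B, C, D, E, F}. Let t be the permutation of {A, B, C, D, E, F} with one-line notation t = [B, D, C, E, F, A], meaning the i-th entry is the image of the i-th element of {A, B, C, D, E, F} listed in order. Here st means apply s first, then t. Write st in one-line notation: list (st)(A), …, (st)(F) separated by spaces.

Chase each element through s then t: A → A → B; B → C → C; C → E → F; D → D → E; E → B → D; F → F → A.
Collecting the images, st = [B C F E D A].

B C F E D A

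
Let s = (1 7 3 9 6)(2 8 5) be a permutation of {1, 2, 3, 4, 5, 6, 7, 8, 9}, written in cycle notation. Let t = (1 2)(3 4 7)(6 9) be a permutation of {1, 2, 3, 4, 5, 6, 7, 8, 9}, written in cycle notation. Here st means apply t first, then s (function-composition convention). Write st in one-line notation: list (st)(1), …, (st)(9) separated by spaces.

8 7 4 3 2 6 9 5 1

(st)(x) = s(t(x)). Computing each image: s(t(1)) = s(2) = 8, s(t(2)) = s(1) = 7, s(t(3)) = s(4) = 4, s(t(4)) = s(7) = 3, s(t(5)) = s(5) = 2, s(t(6)) = s(9) = 6, s(t(7)) = s(3) = 9, s(t(8)) = s(8) = 5, s(t(9)) = s(6) = 1.
Hence st = [8 7 4 3 2 6 9 5 1].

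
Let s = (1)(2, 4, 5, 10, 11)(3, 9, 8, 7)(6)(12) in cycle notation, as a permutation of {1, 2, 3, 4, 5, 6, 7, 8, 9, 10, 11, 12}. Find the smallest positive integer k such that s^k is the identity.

20

The disjoint cycles have lengths 5, 4, 1, 1, 1.
The order is lcm(5, 4) = 20.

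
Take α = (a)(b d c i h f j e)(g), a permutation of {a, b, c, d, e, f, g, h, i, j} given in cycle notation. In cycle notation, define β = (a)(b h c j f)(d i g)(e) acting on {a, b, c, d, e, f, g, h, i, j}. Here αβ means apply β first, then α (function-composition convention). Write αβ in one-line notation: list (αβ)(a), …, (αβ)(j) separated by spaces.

a f e h b d c i g j

Chase each element through β then α: a → a → a; b → h → f; c → j → e; d → i → h; e → e → b; f → b → d; g → d → c; h → c → i; i → g → g; j → f → j.
Collecting the images, αβ = [a f e h b d c i g j].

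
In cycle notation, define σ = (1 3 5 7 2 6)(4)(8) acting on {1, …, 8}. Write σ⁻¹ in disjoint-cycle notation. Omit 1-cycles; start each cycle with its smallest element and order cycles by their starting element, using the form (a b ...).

The inverse reverses each cycle.
Reversing each cycle of σ and rotating so the smallest element leads gives (1 6 2 7 5 3).

(1 6 2 7 5 3)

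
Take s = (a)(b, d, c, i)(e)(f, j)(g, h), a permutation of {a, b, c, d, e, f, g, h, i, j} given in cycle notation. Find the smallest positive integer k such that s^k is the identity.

The cycle type of s is (4, 2, 2, 1, 1).
The order of s is the least common multiple of its cycle lengths: lcm(4, 2, 2) = 4.

4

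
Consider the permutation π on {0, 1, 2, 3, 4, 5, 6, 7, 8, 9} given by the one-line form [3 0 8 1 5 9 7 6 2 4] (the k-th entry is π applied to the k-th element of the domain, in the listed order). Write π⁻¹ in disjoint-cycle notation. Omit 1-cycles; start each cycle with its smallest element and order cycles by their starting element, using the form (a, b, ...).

First write π in disjoint cycles: (0, 3, 1)(2, 8)(4, 5, 9)(6, 7).
Reversing each cycle (and rotating so the smallest element leads) gives π⁻¹ = (0, 1, 3)(2, 8)(4, 9, 5)(6, 7).

(0, 1, 3)(2, 8)(4, 9, 5)(6, 7)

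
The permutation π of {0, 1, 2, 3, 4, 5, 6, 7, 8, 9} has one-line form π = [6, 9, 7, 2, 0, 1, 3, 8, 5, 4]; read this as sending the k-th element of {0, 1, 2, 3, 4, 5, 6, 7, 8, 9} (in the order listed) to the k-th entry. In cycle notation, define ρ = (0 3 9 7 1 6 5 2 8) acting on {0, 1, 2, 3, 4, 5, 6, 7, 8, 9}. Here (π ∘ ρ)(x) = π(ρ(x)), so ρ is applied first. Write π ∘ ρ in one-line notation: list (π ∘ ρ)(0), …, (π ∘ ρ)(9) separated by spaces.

2 3 5 4 0 7 1 9 6 8

Chase each element through ρ then π: 0 → 3 → 2; 1 → 6 → 3; 2 → 8 → 5; 3 → 9 → 4; 4 → 4 → 0; 5 → 2 → 7; 6 → 5 → 1; 7 → 1 → 9; 8 → 0 → 6; 9 → 7 → 8.
So π ∘ ρ in one-line form is 2 3 5 4 0 7 1 9 6 8.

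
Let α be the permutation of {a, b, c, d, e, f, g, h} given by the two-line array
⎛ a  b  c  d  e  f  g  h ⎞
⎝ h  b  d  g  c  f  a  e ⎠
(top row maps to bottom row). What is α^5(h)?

Tracing h → e → … returns to h after 6 steps, so h lies in a 6-cycle (a, h, e, c, d, g).
Stepping 5 places around the cycle: h → e → c → d → g → a.

a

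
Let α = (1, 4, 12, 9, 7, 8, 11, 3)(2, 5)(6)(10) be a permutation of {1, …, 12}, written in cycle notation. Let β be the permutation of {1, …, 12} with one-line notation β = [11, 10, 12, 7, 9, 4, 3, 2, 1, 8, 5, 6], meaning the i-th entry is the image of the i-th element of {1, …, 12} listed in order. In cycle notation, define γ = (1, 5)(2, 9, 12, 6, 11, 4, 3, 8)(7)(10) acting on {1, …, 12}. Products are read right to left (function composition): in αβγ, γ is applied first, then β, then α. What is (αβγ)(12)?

12

(αβγ)(12) = α(β(γ(12))). γ(12) = 6, then β(6) = 4, then α(4) = 12, so the result is 12.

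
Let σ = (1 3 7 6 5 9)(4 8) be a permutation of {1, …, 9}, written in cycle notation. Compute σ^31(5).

5 lies in the 6-cycle (1 3 7 6 5 9).
Powers repeat with period 6 on this cycle, and 31 mod 6 = 1, so σ^31(5) = σ^1(5).
Stepping 1 place around the cycle: 5 → 9.

9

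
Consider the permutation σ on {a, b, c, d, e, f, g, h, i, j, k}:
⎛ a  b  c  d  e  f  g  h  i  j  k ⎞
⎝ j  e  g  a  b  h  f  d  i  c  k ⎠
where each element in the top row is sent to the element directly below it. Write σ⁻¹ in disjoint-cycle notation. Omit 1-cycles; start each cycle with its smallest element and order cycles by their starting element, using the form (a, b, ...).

The cycle decomposition of σ is (a, j, c, g, f, h, d)(b, e).
The inverse reverses every cycle; in canonical form, σ⁻¹ = (a, d, h, f, g, c, j)(b, e).

(a, d, h, f, g, c, j)(b, e)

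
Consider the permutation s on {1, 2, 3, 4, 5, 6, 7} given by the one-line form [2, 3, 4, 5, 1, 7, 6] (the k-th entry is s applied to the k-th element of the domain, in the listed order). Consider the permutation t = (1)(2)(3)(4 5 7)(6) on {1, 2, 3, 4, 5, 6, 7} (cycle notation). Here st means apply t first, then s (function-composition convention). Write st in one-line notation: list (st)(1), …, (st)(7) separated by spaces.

2 3 4 1 6 7 5

For each element, apply t then s: 1 → 1 → 2; 2 → 2 → 3; 3 → 3 → 4; 4 → 5 → 1; 5 → 7 → 6; 6 → 6 → 7; 7 → 4 → 5.
So st in one-line form is 2 3 4 1 6 7 5.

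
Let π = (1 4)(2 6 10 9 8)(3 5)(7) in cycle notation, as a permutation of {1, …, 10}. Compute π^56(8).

8 lies in the 5-cycle (2 6 10 9 8).
Since the cycle has length 5, π^56 acts on it the same as π^1 (56 mod 5 = 1).
Advancing 1 step from 8: 8 → 2.

2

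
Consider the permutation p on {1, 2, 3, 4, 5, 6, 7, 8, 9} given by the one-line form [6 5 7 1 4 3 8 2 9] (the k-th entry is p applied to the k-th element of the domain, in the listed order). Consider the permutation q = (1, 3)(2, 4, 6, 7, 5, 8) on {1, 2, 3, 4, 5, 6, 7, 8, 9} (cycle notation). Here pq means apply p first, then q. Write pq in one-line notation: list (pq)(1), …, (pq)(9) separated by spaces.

Chase each element through p then q: 1 → 6 → 7; 2 → 5 → 8; 3 → 7 → 5; 4 → 1 → 3; 5 → 4 → 6; 6 → 3 → 1; 7 → 8 → 2; 8 → 2 → 4; 9 → 9 → 9.
Collecting the images, pq = [7 8 5 3 6 1 2 4 9].

7 8 5 3 6 1 2 4 9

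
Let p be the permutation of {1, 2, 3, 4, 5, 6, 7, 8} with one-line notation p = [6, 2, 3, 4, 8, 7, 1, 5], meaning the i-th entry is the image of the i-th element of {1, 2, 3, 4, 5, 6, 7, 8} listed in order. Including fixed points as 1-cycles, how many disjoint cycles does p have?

The cycle decomposition is (1, 6, 7)(2)(3)(4)(5, 8), which has 5 cycles (counting 1-cycles).

5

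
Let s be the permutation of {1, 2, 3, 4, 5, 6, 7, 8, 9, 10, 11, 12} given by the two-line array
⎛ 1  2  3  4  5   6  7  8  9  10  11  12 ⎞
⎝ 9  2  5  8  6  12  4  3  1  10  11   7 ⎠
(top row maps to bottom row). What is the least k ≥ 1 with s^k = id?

Writing s as disjoint cycles, the cycle lengths are 7, 2, 1, 1, 1.
The order is lcm(7, 2) = 14.

14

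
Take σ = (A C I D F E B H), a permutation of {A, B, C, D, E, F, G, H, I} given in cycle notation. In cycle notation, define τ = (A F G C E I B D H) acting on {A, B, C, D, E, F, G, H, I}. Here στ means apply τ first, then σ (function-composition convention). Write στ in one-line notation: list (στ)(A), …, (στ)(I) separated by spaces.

Chase each element through τ then σ: A → F → E; B → D → F; C → E → B; D → H → A; E → I → D; F → G → G; G → C → I; H → A → C; I → B → H.
So στ in one-line form is E F B A D G I C H.

E F B A D G I C H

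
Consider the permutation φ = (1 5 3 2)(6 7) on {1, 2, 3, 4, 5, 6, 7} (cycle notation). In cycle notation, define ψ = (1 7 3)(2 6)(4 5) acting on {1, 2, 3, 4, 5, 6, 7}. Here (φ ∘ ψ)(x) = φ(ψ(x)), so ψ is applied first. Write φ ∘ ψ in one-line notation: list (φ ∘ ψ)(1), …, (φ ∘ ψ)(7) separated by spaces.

(φ ∘ ψ)(x) = φ(ψ(x)). Computing each image: φ(ψ(1)) = φ(7) = 6, φ(ψ(2)) = φ(6) = 7, φ(ψ(3)) = φ(1) = 5, φ(ψ(4)) = φ(5) = 3, φ(ψ(5)) = φ(4) = 4, φ(ψ(6)) = φ(2) = 1, φ(ψ(7)) = φ(3) = 2.
Hence φ ∘ ψ = [6 7 5 3 4 1 2].

6 7 5 3 4 1 2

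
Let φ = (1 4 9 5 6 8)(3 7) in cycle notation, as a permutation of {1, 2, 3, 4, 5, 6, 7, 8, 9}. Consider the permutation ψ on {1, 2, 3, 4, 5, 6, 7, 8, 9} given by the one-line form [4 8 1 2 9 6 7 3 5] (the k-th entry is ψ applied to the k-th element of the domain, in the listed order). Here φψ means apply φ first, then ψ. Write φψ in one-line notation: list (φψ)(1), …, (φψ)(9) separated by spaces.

2 8 7 5 6 3 1 4 9

Chase each element through φ then ψ: 1 → 4 → 2; 2 → 2 → 8; 3 → 7 → 7; 4 → 9 → 5; 5 → 6 → 6; 6 → 8 → 3; 7 → 3 → 1; 8 → 1 → 4; 9 → 5 → 9.
So φψ in one-line form is 2 8 7 5 6 3 1 4 9.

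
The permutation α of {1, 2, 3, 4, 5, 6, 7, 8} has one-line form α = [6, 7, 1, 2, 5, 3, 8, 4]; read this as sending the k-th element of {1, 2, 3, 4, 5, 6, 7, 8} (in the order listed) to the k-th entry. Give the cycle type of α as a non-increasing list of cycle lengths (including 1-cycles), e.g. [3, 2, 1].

The disjoint cycles are (1, 6, 3)(2, 7, 8, 4)(5), with lengths 4, 3, 1 in non-increasing order.

[4, 3, 1]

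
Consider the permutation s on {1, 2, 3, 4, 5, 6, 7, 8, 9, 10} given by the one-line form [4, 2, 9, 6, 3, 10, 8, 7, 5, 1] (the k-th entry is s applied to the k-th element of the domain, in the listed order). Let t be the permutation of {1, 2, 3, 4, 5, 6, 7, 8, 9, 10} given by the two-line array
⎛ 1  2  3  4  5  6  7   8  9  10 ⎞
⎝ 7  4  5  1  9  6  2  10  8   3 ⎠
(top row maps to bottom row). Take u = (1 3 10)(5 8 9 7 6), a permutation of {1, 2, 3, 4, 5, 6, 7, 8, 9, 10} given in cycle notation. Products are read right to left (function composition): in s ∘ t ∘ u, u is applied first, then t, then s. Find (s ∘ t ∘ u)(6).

5

Chase 6: u(6) = 5; t(5) = 9; s(9) = 5. Hence (s ∘ t ∘ u)(6) = 5.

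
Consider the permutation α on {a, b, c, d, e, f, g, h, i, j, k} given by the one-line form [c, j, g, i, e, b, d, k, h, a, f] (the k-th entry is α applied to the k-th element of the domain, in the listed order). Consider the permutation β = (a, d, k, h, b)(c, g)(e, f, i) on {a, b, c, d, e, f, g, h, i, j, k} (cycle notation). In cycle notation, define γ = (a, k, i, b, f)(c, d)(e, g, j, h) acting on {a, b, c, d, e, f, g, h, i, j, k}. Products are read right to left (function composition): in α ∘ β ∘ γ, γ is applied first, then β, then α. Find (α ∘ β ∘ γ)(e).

Chase e: γ(e) = g; β(g) = c; α(c) = g. Hence (α ∘ β ∘ γ)(e) = g.

g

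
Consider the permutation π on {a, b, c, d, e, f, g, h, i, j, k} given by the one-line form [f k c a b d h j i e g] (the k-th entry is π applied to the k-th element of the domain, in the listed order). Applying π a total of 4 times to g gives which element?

b

Tracing g → h → … returns to g after 6 steps, so g lies in a 6-cycle (b, k, g, h, j, e).
Advancing 4 steps from g: g → h → j → e → b.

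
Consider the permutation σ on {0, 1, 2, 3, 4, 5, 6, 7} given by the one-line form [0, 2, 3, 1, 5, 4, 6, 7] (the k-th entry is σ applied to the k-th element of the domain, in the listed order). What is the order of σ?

6

The disjoint-cycle form of σ has cycle lengths 3, 2, 1, 1, 1.
The order of σ is the least common multiple of its cycle lengths: lcm(3, 2) = 6.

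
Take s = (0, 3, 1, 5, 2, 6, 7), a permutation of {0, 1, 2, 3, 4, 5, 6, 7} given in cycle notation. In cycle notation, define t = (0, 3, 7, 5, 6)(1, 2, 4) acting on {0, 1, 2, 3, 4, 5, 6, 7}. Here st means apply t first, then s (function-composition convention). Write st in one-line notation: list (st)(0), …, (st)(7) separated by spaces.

(st)(x) = s(t(x)). Computing each image: s(t(0)) = s(3) = 1, s(t(1)) = s(2) = 6, s(t(2)) = s(4) = 4, s(t(3)) = s(7) = 0, s(t(4)) = s(1) = 5, s(t(5)) = s(6) = 7, s(t(6)) = s(0) = 3, s(t(7)) = s(5) = 2.
Hence st = [1 6 4 0 5 7 3 2].

1 6 4 0 5 7 3 2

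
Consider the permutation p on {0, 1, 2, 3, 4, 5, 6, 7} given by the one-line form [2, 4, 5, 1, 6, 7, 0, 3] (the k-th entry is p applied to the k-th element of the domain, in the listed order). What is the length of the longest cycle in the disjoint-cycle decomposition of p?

Decomposing into disjoint cycles gives (0 2 5 7 3 1 4 6); the longest has length 8.

8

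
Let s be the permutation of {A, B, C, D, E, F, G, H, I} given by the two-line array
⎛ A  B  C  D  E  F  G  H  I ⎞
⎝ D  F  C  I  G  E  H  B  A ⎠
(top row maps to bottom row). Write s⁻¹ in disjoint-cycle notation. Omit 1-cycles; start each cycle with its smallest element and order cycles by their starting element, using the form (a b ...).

The cycle decomposition of s is (A D I)(B F E G H).
Reversing each cycle (and rotating so the smallest element leads) gives s⁻¹ = (A I D)(B H G E F).

(A I D)(B H G E F)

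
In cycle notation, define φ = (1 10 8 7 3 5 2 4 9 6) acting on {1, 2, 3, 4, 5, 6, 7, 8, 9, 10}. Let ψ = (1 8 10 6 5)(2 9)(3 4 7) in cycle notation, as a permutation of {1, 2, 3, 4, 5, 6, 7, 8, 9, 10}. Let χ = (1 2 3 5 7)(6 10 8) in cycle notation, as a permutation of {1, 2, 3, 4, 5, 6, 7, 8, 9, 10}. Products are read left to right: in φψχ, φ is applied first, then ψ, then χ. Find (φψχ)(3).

(φψχ)(3) = χ(ψ(φ(3))). φ(3) = 5, then ψ(5) = 1, then χ(1) = 2, so the result is 2.

2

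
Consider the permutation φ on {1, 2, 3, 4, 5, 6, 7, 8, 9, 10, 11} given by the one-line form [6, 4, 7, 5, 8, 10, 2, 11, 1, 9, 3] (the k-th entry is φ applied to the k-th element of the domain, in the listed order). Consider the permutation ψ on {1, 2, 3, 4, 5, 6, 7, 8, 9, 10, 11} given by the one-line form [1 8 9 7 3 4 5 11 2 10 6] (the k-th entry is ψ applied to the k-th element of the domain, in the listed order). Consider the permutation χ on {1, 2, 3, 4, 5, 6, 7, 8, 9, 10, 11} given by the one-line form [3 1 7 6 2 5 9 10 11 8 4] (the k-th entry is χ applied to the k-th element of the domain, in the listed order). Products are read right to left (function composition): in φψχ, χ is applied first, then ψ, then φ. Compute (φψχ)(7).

4

Chase 7: χ(7) = 9; ψ(9) = 2; φ(2) = 4. Hence (φψχ)(7) = 4.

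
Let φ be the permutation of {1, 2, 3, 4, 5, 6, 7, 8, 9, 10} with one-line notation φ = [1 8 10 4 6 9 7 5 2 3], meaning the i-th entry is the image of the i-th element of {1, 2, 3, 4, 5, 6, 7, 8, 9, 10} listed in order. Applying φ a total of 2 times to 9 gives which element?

8

Tracing 9 → 2 → … returns to 9 after 5 steps, so 9 lies in a 5-cycle (2 8 5 6 9).
Advancing 2 steps from 9: 9 → 2 → 8.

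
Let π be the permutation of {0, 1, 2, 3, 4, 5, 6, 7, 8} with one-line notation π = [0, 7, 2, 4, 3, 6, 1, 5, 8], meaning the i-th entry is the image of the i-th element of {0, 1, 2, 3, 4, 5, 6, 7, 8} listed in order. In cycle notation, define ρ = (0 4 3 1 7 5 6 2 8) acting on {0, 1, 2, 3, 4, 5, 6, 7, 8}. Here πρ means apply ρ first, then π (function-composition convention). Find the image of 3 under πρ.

7

First apply ρ: ρ(3) = 1, then π(1) = 7. Thus (πρ)(3) = 7.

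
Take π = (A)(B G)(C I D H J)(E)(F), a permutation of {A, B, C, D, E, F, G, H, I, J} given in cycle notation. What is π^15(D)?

D

D lies in the 5-cycle (C I D H J).
Since the cycle has length 5, π^15 acts on it the same as π^0 (15 mod 5 = 0).
So π^15(D) = D.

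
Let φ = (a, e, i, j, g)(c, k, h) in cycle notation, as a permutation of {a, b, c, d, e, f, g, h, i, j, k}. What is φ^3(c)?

c lies in the 3-cycle (c, k, h).
On a 3-cycle, φ^3 is the identity, so φ^3 = φ^0 there (3 ≡ 0 mod 3).
So φ^3(c) = c.

c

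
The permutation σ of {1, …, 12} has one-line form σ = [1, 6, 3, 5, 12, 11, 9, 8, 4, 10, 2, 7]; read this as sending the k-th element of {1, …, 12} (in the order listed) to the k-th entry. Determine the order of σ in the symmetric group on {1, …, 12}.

Writing σ as disjoint cycles, the cycle lengths are 5, 3, 1, 1, 1, 1.
The order is lcm(5, 3) = 15.

15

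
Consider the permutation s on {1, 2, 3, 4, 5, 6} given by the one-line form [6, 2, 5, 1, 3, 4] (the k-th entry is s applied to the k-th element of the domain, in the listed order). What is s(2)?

2 is element number 2 of the domain, and entry number 2 of the one-line form is 2, so s(2) = 2.

2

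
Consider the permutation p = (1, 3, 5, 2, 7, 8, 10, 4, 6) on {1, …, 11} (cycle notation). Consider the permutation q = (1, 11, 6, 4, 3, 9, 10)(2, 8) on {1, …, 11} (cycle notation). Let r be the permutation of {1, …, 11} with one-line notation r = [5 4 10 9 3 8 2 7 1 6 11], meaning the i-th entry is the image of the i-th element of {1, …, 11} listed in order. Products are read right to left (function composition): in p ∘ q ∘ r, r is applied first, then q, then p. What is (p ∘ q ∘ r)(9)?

11

Chase 9: r(9) = 1; q(1) = 11; p(11) = 11. Hence (p ∘ q ∘ r)(9) = 11.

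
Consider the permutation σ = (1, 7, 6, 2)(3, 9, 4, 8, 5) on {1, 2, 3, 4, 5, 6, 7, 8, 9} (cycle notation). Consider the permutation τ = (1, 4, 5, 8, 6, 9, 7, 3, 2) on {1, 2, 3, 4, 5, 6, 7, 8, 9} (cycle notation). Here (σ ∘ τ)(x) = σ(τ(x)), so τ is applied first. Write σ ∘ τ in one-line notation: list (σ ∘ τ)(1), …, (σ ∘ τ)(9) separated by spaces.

(σ ∘ τ)(x) = σ(τ(x)). Computing each image: σ(τ(1)) = σ(4) = 8, σ(τ(2)) = σ(1) = 7, σ(τ(3)) = σ(2) = 1, σ(τ(4)) = σ(5) = 3, σ(τ(5)) = σ(8) = 5, σ(τ(6)) = σ(9) = 4, σ(τ(7)) = σ(3) = 9, σ(τ(8)) = σ(6) = 2, σ(τ(9)) = σ(7) = 6.
Hence σ ∘ τ = [8 7 1 3 5 4 9 2 6].

8 7 1 3 5 4 9 2 6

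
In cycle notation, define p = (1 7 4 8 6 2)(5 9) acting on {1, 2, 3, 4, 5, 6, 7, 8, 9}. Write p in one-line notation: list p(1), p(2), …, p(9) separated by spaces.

Reading each image from the cycles: 1↦7, 2↦1, 3↦3, 4↦8, 5↦9, 6↦2, 7↦4, 8↦6, 9↦5.
So the one-line form is 7 1 3 8 9 2 4 6 5.

7 1 3 8 9 2 4 6 5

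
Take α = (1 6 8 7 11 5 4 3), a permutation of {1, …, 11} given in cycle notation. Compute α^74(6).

6 lies in the 8-cycle (1 6 8 7 11 5 4 3).
Since the cycle has length 8, α^74 acts on it the same as α^2 (74 mod 8 = 2).
Advancing 2 steps from 6: 6 → 8 → 7.

7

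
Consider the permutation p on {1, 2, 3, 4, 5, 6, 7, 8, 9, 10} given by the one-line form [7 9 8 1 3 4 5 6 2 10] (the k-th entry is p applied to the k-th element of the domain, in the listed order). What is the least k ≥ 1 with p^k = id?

Writing p as disjoint cycles, the cycle lengths are 7, 2, 1.
Since disjoint cycles commute, ord(p) = lcm(7, 2) = 14.

14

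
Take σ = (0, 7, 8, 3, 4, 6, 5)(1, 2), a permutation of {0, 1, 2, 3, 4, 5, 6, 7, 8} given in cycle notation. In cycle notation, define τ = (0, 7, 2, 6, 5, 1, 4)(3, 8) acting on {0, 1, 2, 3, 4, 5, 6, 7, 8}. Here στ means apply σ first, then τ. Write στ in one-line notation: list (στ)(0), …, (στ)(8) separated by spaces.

2 6 4 0 5 7 1 3 8

(στ)(x) = τ(σ(x)). Computing each image: τ(σ(0)) = τ(7) = 2, τ(σ(1)) = τ(2) = 6, τ(σ(2)) = τ(1) = 4, τ(σ(3)) = τ(4) = 0, τ(σ(4)) = τ(6) = 5, τ(σ(5)) = τ(0) = 7, τ(σ(6)) = τ(5) = 1, τ(σ(7)) = τ(8) = 3, τ(σ(8)) = τ(3) = 8.
Hence στ = [2 6 4 0 5 7 1 3 8].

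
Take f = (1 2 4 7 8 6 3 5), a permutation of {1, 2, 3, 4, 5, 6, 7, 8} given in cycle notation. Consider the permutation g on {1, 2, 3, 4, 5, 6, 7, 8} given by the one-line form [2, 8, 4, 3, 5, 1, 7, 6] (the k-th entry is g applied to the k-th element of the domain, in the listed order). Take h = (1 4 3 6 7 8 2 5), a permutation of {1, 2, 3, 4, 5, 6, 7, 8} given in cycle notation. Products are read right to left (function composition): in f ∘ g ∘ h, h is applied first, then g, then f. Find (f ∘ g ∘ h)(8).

(f ∘ g ∘ h)(8) = f(g(h(8))). h(8) = 2, then g(2) = 8, then f(8) = 6, so the result is 6.

6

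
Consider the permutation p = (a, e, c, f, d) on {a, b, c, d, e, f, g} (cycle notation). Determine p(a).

e

Within (a, e, c, f, d), a ↦ e.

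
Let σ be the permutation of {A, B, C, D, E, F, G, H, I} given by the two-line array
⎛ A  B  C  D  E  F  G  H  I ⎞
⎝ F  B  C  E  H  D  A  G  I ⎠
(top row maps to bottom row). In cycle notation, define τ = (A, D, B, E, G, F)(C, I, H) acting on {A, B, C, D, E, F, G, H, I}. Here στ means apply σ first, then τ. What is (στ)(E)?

First apply σ: σ(E) = H, then τ(H) = C. Thus (στ)(E) = C.

C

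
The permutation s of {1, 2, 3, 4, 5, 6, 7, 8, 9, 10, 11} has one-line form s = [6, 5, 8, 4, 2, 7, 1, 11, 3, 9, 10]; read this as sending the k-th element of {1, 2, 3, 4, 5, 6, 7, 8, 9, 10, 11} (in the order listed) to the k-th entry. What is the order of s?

Writing s as disjoint cycles, the cycle lengths are 5, 3, 2, 1.
Since disjoint cycles commute, ord(s) = lcm(5, 3, 2) = 30.

30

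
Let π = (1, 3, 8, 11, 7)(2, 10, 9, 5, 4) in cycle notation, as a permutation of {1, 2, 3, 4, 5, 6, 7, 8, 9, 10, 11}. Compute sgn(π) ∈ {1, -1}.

The cycle lengths are 5, 5, 1.
A cycle is odd iff its length is even; π has 0 even-length cycles, so sgn(π) = (−1)^0 and π is even.

1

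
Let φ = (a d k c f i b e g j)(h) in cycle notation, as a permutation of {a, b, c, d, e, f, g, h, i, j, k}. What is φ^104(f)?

f lies in the 10-cycle (a d k c f i b e g j).
Powers repeat with period 10 on this cycle, and 104 mod 10 = 4, so φ^104(f) = φ^4(f).
Stepping 4 places around the cycle: f → i → b → e → g.

g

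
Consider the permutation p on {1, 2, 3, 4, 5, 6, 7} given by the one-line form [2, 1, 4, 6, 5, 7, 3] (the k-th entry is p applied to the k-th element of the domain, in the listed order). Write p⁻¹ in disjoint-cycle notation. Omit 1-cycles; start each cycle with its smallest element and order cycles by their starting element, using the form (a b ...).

(1 2)(3 7 6 4)

The cycle decomposition of p is (1 2)(3 4 6 7).
The inverse reverses every cycle; in canonical form, p⁻¹ = (1 2)(3 7 6 4).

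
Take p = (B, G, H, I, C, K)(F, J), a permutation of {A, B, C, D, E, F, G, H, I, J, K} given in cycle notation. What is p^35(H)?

H lies in the 6-cycle (B, G, H, I, C, K).
Powers repeat with period 6 on this cycle, and 35 mod 6 = 5, so p^35(H) = p^5(H).
Stepping 5 places around the cycle: H → I → C → K → B → G.

G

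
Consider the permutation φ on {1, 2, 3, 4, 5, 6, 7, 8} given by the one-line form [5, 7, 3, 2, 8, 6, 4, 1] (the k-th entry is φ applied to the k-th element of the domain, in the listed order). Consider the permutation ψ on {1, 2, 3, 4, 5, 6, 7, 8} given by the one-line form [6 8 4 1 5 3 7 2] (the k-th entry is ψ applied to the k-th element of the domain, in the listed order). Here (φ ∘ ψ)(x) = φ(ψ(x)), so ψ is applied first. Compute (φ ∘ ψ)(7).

ψ(7) = 7, then φ(7) = 4; composing gives (φ ∘ ψ)(7) = 4.

4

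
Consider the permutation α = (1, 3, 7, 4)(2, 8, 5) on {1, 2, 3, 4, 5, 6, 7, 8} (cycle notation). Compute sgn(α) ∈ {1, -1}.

The cycle lengths are 4, 3, 1.
A cycle is odd iff its length is even; α has 1 even-length cycle, so sgn(α) = (−1)^1 and α is odd.

-1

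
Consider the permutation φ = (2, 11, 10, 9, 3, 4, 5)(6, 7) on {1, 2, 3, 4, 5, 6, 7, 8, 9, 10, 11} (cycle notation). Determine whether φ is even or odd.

The cycle lengths are 7, 2, 1, 1.
A cycle is odd iff its length is even; φ has 1 even-length cycle, so sgn(φ) = (−1)^1 and φ is odd.

odd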